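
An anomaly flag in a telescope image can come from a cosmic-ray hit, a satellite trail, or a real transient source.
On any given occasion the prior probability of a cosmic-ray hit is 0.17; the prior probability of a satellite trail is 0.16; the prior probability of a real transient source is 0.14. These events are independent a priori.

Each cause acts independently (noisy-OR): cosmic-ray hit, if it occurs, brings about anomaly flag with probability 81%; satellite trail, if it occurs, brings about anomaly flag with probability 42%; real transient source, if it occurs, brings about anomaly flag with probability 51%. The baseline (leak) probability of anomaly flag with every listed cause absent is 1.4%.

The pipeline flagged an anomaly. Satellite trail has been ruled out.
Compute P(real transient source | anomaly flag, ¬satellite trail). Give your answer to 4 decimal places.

Under noisy-OR, P(anomaly flag | causes) = 1 − (1−0.014)·∏(1−qᵢ) over the active causes.
P(anomaly flag | ¬satellite trail) = 0.014·0.83·0.86 + 0.51686·0.83·0.14 + 0.81266·0.17·0.86 + 0.908203·0.17·0.14 = 0.009993 + 0.060059 + 0.118811 + 0.021615 = 0.210478
Of this, 0.081674 comes from 0.060059 + 0.021615 (the real transient source=true cases).
So P(real transient source | anomaly flag, ¬satellite trail) = 0.081674/0.210478 ≈ 0.3880.

P(real transient source | anomaly flag, ¬satellite trail) ≈ 0.3880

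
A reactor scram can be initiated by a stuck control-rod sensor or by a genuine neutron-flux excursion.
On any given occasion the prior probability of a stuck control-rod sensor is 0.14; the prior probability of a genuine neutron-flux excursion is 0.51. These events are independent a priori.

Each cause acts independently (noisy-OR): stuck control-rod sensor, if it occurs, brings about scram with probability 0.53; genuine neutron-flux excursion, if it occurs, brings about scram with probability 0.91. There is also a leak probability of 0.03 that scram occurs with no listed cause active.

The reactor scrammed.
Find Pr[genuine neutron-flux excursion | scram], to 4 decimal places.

Pr[genuine neutron-flux excursion | scram] ≈ 0.9037

Under noisy-OR, P(scram | causes) = 1 − (1−0.03)·∏(1−qᵢ) over the active causes.
P(scram) = 0.03*0.86*0.49 + 0.9127*0.86*0.51 + 0.5441*0.14*0.49 + 0.958969*0.14*0.51 = 0.012642 + 0.400310 + 0.037325 + 0.068470 = 0.518747
Of this, 0.468780 comes from 0.400310 + 0.068470 (the genuine neutron-flux excursion=true cases).
So P(genuine neutron-flux excursion | scram) = 0.468780/0.518747 ≈ 0.9037.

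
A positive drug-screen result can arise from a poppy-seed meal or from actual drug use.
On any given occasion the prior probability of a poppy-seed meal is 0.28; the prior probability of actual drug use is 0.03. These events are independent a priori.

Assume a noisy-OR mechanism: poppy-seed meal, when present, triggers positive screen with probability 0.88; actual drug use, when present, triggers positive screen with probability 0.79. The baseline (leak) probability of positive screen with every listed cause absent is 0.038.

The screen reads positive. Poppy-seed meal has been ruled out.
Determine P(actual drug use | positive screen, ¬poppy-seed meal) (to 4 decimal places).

P(actual drug use | positive screen, ¬poppy-seed meal) ≈ 0.3937

Under noisy-OR, P(positive screen | causes) = 1 − (1−0.038)·∏(1−qᵢ) over the active causes.
P(positive screen | ¬poppy-seed meal) = 0.038×0.97 + 0.79798×0.03 = 0.036860 + 0.023939 = 0.060799
Restricting to configurations with actual drug use present: 0.79798×0.03 = 0.023939.
Hence the posterior is 0.023939/0.060799 ≈ 0.3937.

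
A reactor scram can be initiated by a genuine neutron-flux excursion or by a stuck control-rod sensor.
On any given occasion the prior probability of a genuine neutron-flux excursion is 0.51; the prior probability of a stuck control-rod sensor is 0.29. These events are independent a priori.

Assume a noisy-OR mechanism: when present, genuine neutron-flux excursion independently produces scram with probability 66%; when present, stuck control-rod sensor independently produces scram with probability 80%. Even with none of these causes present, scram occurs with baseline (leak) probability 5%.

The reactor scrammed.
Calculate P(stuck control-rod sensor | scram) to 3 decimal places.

P(stuck control-rod sensor | scram) ≈ 0.491

Under noisy-OR, P(scram | causes) = 1 − (1−0.05)·∏(1−qᵢ) over the active causes.
P(scram) = 0.05*0.49*0.71 + 0.81*0.49*0.29 + 0.677*0.51*0.71 + 0.9354*0.51*0.29 = 0.017395 + 0.115101 + 0.245142 + 0.138346 = 0.515984
Of this, 0.253447 comes from 0.115101 + 0.138346 (the stuck control-rod sensor=true cases).
Hence the posterior is 0.253447/0.515984 ≈ 0.491.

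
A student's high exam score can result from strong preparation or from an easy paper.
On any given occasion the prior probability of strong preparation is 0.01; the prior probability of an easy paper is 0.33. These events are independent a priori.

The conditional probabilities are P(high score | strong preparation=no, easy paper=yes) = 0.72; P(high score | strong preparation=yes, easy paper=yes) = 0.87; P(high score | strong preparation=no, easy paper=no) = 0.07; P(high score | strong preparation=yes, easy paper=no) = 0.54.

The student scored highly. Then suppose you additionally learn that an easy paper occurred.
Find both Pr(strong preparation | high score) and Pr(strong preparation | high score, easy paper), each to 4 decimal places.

Pr(strong preparation | high score) ≈ 0.0225; Pr(strong preparation | high score, easy paper) ≈ 0.0121

By total probability over the 4 (strong preparation, easy paper) configurations:
  P(high score) = 0.07×0.99×0.67 + 0.72×0.99×0.33 + 0.54×0.01×0.67 + 0.87×0.01×0.33
        = 0.046431 + 0.235224 + 0.003618 + 0.002871 = 0.288144
The terms with strong preparation present sum to 0.006489, so
  P(strong preparation | high score) = 0.006489 / 0.288144 ≈ 0.0225

With the extra evidence:
P(high score | easy paper) = 0.72·0.99 + 0.87·0.01 = 0.712800 + 0.008700 = 0.721500
Restricting to configurations with strong preparation present: 0.87·0.01 = 0.008700.
Hence the posterior is 0.008700/0.721500 ≈ 0.0121.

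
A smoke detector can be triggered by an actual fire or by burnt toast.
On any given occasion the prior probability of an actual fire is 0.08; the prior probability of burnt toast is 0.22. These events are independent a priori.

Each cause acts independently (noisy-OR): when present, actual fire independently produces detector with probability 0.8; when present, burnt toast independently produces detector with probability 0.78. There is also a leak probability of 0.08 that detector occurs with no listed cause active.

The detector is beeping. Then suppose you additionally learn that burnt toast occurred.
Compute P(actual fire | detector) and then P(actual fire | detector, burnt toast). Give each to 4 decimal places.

P(actual fire | detector) ≈ 0.2365; P(actual fire | detector, burnt toast) ≈ 0.0947

Under noisy-OR, P(detector | causes) = 1 − (1−0.08)·∏(1−qᵢ) over the active causes.
Enumerate the 4 (actual fire, burnt toast) configurations and weight by the priors:
  P(detector) = 0.08*0.92*0.78 + 0.7976*0.92*0.22 + 0.816*0.08*0.78 + 0.95952*0.08*0.22
        = 0.057408 + 0.161434 + 0.050918 + 0.016888 = 0.286648
Configurations with actual fire contribute 0.067806, so
  P(actual fire | detector) = 0.067806 / 0.286648 ≈ 0.2365

Now also conditioning on burnt toast=true:
Weight on actual fire=true, given the evidence: 0.95952×0.08 = 0.076762
The normalizing constant is 0.7976×0.92 + 0.95952×0.08 = 0.810554
P(actual fire | detector, burnt toast) = 0.076762/0.810554 ≈ 0.0947
Conditioning on burnt toast lowers the posterior on actual fire: the classic explaining-away effect in a common-effect structure.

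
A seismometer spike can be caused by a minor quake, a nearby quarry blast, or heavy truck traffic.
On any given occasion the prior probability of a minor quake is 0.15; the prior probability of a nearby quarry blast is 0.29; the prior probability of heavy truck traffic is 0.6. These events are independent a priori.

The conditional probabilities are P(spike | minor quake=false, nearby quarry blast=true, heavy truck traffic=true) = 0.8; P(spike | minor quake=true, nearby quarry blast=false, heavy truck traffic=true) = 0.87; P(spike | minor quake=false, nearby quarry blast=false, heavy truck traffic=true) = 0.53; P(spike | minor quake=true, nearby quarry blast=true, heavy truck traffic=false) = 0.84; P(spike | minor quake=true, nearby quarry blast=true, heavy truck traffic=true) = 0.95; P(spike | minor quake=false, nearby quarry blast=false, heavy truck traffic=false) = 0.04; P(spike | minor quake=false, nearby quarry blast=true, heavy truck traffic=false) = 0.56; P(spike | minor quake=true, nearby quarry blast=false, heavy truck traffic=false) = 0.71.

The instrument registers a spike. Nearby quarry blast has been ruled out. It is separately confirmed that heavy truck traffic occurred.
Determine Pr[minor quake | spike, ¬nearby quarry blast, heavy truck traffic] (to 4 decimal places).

P(spike | ¬nearby quarry blast, heavy truck traffic) = 0.53·0.85 + 0.87·0.15 = 0.450500 + 0.130500 = 0.581000
The minor quake-present share is 0.87·0.15 = 0.130500.
P(minor quake | spike, ¬nearby quarry blast, heavy truck traffic) = 0.130500 / 0.581000 ≈ 0.2246

Pr[minor quake | spike, ¬nearby quarry blast, heavy truck traffic] ≈ 0.2246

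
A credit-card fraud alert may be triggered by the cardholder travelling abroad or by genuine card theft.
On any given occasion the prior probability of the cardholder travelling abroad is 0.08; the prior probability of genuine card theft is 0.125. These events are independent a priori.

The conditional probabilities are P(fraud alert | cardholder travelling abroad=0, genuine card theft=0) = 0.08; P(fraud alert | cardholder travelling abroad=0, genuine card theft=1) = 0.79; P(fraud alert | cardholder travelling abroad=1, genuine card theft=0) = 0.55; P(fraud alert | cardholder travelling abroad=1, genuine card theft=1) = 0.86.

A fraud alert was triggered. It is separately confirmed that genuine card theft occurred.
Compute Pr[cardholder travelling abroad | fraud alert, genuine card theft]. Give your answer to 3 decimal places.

Pr[cardholder travelling abroad | fraud alert, genuine card theft] ≈ 0.086

Enumerate both values of cardholder travelling abroad and weight by the priors:
  P(fraud alert | genuine card theft) = 0.79*0.92 + 0.86*0.08
        = 0.726800 + 0.068800 = 0.795600
The terms with cardholder travelling abroad present sum to 0.068800, so
  P(cardholder travelling abroad | fraud alert, genuine card theft) = 0.068800 / 0.795600 ≈ 0.086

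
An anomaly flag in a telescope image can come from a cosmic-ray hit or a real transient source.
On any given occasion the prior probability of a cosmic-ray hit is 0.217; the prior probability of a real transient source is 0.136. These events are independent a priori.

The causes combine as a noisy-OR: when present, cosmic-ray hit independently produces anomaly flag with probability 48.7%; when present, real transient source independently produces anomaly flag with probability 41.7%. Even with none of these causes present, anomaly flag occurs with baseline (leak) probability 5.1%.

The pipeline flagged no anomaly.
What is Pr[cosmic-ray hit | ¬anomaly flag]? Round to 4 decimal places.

Under noisy-OR, P(anomaly flag | causes) = 1 − (1−0.051)·∏(1−qᵢ) over the active causes.
Sum P(¬anomaly flag|·) weighted by the priors over the 4 (cosmic-ray hit, real transient source) configurations:
  P(¬anomaly flag) = 0.949×0.783×0.864 + 0.553267×0.783×0.136 + 0.486837×0.217×0.864 + 0.283826×0.217×0.136
        = 0.642010 + 0.058916 + 0.091276 + 0.008376 = 0.800578
Keeping only the cosmic-ray hit-present terms gives 0.099652, so
  P(cosmic-ray hit | ¬anomaly flag) = 0.099652 / 0.800578 ≈ 0.1245

Pr[cosmic-ray hit | ¬anomaly flag] ≈ 0.1245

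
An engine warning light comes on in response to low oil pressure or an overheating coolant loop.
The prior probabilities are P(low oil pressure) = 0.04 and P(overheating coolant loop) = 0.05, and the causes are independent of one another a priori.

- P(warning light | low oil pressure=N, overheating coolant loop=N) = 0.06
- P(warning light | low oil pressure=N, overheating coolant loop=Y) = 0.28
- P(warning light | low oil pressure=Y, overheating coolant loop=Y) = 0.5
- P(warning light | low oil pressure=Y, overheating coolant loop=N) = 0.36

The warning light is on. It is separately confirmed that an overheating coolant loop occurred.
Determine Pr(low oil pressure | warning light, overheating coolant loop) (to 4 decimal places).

Pr(low oil pressure | warning light, overheating coolant loop) ≈ 0.0693

Weight on low oil pressure=true, given the evidence: 0.5*0.04 = 0.020000
Normalizer over all consistent configurations: 0.28*0.96 + 0.5*0.04 = 0.288800
Posterior = 0.020000 / 0.288800 ≈ 0.0693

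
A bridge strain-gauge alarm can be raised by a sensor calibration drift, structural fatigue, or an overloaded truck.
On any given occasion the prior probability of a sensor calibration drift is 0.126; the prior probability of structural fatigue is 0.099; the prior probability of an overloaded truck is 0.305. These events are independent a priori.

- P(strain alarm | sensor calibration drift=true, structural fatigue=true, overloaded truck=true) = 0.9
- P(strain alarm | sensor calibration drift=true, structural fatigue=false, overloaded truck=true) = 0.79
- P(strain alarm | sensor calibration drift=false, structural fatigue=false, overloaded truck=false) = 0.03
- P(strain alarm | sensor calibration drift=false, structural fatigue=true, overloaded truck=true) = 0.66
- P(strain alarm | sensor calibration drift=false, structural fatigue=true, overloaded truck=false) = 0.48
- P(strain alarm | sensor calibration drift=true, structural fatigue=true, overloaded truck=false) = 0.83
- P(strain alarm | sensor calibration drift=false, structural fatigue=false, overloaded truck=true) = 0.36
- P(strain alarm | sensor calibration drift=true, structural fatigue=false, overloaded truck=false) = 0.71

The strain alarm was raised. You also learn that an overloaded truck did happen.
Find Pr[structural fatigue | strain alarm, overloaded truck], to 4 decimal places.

Numerator (weight on configurations with structural fatigue): 0.057107 + 0.011227 = 0.068334
The normalizing constant is 0.36·0.874·0.901 + 0.66·0.874·0.099 + 0.79·0.126·0.901 + 0.9·0.126·0.099 = 0.441511
P(structural fatigue | strain alarm, overloaded truck) = 0.068334/0.441511 ≈ 0.1548

Pr[structural fatigue | strain alarm, overloaded truck] ≈ 0.1548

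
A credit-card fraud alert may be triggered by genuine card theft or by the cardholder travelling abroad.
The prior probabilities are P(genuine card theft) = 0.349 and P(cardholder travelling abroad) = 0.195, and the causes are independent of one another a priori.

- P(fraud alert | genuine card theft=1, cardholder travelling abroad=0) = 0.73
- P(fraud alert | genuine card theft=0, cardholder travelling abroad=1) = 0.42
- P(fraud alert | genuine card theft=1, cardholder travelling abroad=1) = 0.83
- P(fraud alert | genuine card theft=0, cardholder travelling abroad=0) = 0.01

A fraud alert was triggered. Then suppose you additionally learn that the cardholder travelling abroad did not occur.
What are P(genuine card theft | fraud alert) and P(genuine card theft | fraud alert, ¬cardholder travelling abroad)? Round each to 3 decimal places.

P(genuine card theft | fraud alert) ≈ 0.817; P(genuine card theft | fraud alert, ¬cardholder travelling abroad) ≈ 0.975

Numerator (weight on configurations with genuine card theft): 0.205090 + 0.056486 = 0.261576
The normalizing constant is 0.01*0.651*0.805 + 0.42*0.651*0.195 + 0.73*0.349*0.805 + 0.83*0.349*0.195 = 0.320134
Posterior = 0.261576 / 0.320134 ≈ 0.817

Now also conditioning on cardholder travelling abroad≠true:
P(fraud alert | ¬cardholder travelling abroad) = 0.01·0.651 + 0.73·0.349 = 0.006510 + 0.254770 = 0.261280
The genuine card theft-present share is 0.73·0.349 = 0.254770.
Hence the posterior is 0.254770/0.261280 ≈ 0.975.
Ruling out cardholder travelling abroad raises the posterior on genuine card theft — the flip side of explaining away.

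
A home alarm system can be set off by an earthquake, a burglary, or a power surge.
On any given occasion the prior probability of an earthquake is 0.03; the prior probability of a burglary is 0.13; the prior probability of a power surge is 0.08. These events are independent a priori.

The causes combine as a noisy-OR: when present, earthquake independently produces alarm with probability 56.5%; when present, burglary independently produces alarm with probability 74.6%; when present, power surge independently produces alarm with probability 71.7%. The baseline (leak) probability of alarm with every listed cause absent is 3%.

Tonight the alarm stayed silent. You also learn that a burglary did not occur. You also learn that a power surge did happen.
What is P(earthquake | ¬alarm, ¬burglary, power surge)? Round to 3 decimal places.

P(earthquake | ¬alarm, ¬burglary, power surge) ≈ 0.013

Under noisy-OR, P(alarm | causes) = 1 − (1−0.03)·∏(1−qᵢ) over the active causes.
P(¬alarm | ¬burglary, power surge) = 0.27451·0.97 + 0.119412·0.03 = 0.266275 + 0.003582 = 0.269857
Restricting to configurations with earthquake present: 0.119412·0.03 = 0.003582.
So P(earthquake | ¬alarm, ¬burglary, power surge) = 0.003582/0.269857 ≈ 0.013.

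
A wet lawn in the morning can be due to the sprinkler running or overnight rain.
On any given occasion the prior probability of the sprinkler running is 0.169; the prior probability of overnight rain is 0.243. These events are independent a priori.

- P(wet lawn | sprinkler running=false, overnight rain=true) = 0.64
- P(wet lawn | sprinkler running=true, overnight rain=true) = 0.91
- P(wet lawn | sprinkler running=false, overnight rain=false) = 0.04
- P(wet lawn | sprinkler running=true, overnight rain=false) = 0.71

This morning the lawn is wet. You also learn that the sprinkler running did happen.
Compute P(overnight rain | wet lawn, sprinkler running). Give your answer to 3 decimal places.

P(overnight rain | wet lawn, sprinkler running) ≈ 0.291

Enumerate both values of overnight rain and weight by the priors:
  P(wet lawn | sprinkler running) = 0.71*0.757 + 0.91*0.243
        = 0.537470 + 0.221130 = 0.758600
Keeping only the overnight rain-present terms gives 0.221130, so
  P(overnight rain | wet lawn, sprinkler running) = 0.221130 / 0.758600 ≈ 0.291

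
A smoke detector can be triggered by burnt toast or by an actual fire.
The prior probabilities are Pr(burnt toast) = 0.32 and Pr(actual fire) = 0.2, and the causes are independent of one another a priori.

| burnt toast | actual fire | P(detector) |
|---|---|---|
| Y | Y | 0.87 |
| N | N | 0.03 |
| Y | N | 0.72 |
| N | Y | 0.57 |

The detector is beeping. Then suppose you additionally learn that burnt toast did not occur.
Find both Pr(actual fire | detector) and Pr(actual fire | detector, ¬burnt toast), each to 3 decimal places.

Pr(actual fire | detector) ≈ 0.399; Pr(actual fire | detector, ¬burnt toast) ≈ 0.826

Weight on actual fire=true, given the evidence: 0.077520 + 0.055680 = 0.133200
The normalizing constant is 0.03*0.68*0.8 + 0.57*0.68*0.2 + 0.72*0.32*0.8 + 0.87*0.32*0.2 = 0.333840
Posterior = 0.133200 / 0.333840 ≈ 0.399

With the extra evidence:
By total probability over both values of actual fire:
  P(detector | ¬burnt toast) = 0.03·0.8 + 0.57·0.2
        = 0.024000 + 0.114000 = 0.138000
The terms with actual fire present sum to 0.114000, so
  P(actual fire | detector, ¬burnt toast) = 0.114000 / 0.138000 ≈ 0.826
Ruling out burnt toast raises the posterior on actual fire — the flip side of explaining away.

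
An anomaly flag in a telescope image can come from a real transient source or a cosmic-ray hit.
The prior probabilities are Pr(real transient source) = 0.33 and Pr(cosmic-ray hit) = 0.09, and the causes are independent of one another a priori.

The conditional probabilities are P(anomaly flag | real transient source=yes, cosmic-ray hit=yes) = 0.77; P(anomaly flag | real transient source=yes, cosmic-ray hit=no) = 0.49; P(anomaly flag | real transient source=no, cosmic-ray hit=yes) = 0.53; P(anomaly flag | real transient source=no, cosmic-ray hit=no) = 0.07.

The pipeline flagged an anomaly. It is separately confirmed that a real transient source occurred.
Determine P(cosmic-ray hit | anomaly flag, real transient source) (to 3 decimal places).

For the numerator, keep only cosmic-ray hit=true terms: 0.77×0.09 = 0.069300
Normalizer over all consistent configurations: 0.49×0.91 + 0.77×0.09 = 0.515200
P(cosmic-ray hit | anomaly flag, real transient source) = 0.069300/0.515200 ≈ 0.135

P(cosmic-ray hit | anomaly flag, real transient source) ≈ 0.135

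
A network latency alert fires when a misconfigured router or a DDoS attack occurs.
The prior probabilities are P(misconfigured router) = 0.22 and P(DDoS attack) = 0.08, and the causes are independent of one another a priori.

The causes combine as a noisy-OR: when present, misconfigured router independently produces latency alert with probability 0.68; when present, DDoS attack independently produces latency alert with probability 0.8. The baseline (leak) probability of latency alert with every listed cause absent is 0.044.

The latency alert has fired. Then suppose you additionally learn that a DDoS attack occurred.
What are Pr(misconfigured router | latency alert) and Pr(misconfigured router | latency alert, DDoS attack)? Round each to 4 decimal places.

Pr(misconfigured router | latency alert) ≈ 0.6568; Pr(misconfigured router | latency alert, DDoS attack) ≈ 0.2466

Under noisy-OR, P(latency alert | causes) = 1 − (1−0.044)·∏(1−qᵢ) over the active causes.
By total probability over the 4 (misconfigured router, DDoS attack) configurations:
  P(latency alert) = 0.044×0.78×0.92 + 0.8088×0.78×0.08 + 0.69408×0.22×0.92 + 0.938816×0.22×0.08
        = 0.031574 + 0.050469 + 0.140482 + 0.016523 = 0.239048
Keeping only the misconfigured router-present terms gives 0.157005, so
  P(misconfigured router | latency alert) = 0.157005 / 0.239048 ≈ 0.6568

Now condition on the additional information:
Weight on misconfigured router=true, given the evidence: 0.938816*0.22 = 0.206540
Denominator P(latency alert | DDoS attack): 0.8088*0.78 + 0.938816*0.22 = 0.837404
Posterior = 0.206540 / 0.837404 ≈ 0.2466
— DDoS attack explains away the evidence for misconfigured router.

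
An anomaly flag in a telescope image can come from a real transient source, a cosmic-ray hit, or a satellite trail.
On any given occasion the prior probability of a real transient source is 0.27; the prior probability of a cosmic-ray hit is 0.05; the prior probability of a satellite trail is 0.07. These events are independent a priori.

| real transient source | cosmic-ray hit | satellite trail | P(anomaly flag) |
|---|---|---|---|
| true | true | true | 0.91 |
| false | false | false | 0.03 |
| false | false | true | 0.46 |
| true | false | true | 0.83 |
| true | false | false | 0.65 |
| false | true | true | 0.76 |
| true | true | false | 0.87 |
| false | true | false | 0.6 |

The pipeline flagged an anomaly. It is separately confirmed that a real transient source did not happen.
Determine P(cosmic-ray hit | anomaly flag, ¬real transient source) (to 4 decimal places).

P(cosmic-ray hit | anomaly flag, ¬real transient source) ≈ 0.3486

By total probability over the 4 (cosmic-ray hit, satellite trail) configurations:
  P(anomaly flag | ¬real transient source) = 0.03×0.95×0.93 + 0.46×0.95×0.07 + 0.6×0.05×0.93 + 0.76×0.05×0.07
        = 0.026505 + 0.030590 + 0.027900 + 0.002660 = 0.087655
Keeping only the cosmic-ray hit-present terms gives 0.030560, so
  P(cosmic-ray hit | anomaly flag, ¬real transient source) = 0.030560 / 0.087655 ≈ 0.3486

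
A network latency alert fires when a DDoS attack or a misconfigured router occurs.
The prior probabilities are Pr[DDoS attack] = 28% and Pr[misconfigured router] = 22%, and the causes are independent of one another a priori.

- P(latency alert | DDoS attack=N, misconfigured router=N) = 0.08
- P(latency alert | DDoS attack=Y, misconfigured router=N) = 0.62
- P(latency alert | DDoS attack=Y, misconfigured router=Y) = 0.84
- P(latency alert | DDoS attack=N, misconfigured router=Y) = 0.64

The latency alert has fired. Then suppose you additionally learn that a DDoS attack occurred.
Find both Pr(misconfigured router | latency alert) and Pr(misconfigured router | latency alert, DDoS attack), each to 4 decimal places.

Pr(misconfigured router | latency alert) ≈ 0.4592; Pr(misconfigured router | latency alert, DDoS attack) ≈ 0.2765

P(latency alert) = 0.08·0.72·0.78 + 0.64·0.72·0.22 + 0.62·0.28·0.78 + 0.84·0.28·0.22 = 0.044928 + 0.101376 + 0.135408 + 0.051744 = 0.333456
Restricting to configurations with misconfigured router present: 0.101376 + 0.051744 = 0.153120.
So P(misconfigured router | latency alert) = 0.153120/0.333456 ≈ 0.4592.

Now also conditioning on DDoS attack=true:
Enumerate both values of misconfigured router and weight by the priors:
  P(latency alert | DDoS attack) = 0.62*0.78 + 0.84*0.22
        = 0.483600 + 0.184800 = 0.668400
The terms with misconfigured router present sum to 0.184800, so
  P(misconfigured router | latency alert, DDoS attack) = 0.184800 / 0.668400 ≈ 0.2765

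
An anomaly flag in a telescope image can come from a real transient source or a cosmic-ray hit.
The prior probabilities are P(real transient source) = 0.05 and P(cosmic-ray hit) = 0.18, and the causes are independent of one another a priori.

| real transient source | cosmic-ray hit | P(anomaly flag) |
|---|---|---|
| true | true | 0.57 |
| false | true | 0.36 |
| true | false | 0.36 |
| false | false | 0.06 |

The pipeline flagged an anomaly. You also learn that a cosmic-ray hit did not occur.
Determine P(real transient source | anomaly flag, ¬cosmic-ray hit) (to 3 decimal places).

Weight on real transient source=true, given the evidence: 0.36×0.05 = 0.018000
Normalizer over all consistent configurations: 0.06×0.95 + 0.36×0.05 = 0.075000
P(real transient source | anomaly flag, ¬cosmic-ray hit) = 0.018000/0.075000 ≈ 0.240

P(real transient source | anomaly flag, ¬cosmic-ray hit) ≈ 0.240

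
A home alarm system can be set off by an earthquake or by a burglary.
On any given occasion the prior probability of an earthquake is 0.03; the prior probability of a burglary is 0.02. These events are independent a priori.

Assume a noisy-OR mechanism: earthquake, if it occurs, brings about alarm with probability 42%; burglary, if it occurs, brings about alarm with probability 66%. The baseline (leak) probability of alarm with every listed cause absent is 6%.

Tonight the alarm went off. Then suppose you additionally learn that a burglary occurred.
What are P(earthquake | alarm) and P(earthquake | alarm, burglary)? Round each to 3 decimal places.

Under noisy-OR, P(alarm | causes) = 1 − (1−0.06)·∏(1−qᵢ) over the active causes.
Weight on earthquake=true, given the evidence: 0.013371 + 0.000489 = 0.013860
Denominator P(alarm): 0.06*0.97*0.98 + 0.6804*0.97*0.02 + 0.4548*0.03*0.98 + 0.814632*0.03*0.02 = 0.084096
Posterior = 0.013860 / 0.084096 ≈ 0.165

With the extra evidence:
By total probability over both values of earthquake:
  P(alarm | burglary) = 0.6804·0.97 + 0.814632·0.03
        = 0.659988 + 0.024439 = 0.684427
Keeping only the earthquake-present terms gives 0.024439, so
  P(earthquake | alarm, burglary) = 0.024439 / 0.684427 ≈ 0.036

P(earthquake | alarm) ≈ 0.165; P(earthquake | alarm, burglary) ≈ 0.036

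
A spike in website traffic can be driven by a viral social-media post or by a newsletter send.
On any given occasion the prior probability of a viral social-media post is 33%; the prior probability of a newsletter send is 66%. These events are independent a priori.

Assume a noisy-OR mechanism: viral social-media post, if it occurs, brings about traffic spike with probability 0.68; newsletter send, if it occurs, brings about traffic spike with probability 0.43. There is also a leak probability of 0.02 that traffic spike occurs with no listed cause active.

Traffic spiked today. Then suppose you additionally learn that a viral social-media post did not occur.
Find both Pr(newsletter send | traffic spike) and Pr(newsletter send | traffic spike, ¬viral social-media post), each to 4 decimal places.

Pr(newsletter send | traffic spike) ≈ 0.8210; Pr(newsletter send | traffic spike, ¬viral social-media post) ≈ 0.9772

Under noisy-OR, P(traffic spike | causes) = 1 − (1−0.02)·∏(1−qᵢ) over the active causes.
By total probability over the 4 (viral social-media post, newsletter send) configurations:
  P(traffic spike) = 0.02×0.67×0.34 + 0.4414×0.67×0.66 + 0.6864×0.33×0.34 + 0.821248×0.33×0.66
        = 0.004556 + 0.195187 + 0.077014 + 0.178868 = 0.455625
Keeping only the newsletter send-present terms gives 0.374055, so
  P(newsletter send | traffic spike) = 0.374055 / 0.455625 ≈ 0.8210

Now condition on the additional information:
Weight on newsletter send=true, given the evidence: 0.4414*0.66 = 0.291324
Denominator P(traffic spike | ¬viral social-media post): 0.02*0.34 + 0.4414*0.66 = 0.298124
Posterior = 0.291324 / 0.298124 ≈ 0.9772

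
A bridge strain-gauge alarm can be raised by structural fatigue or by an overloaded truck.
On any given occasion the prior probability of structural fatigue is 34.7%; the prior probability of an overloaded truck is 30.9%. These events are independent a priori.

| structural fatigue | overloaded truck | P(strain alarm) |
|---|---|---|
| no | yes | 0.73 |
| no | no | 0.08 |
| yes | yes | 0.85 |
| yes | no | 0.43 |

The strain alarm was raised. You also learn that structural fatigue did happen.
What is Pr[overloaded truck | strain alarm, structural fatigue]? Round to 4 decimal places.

P(strain alarm | structural fatigue) = 0.43·0.691 + 0.85·0.309 = 0.297130 + 0.262650 = 0.559780
Restricting to configurations with overloaded truck present: 0.85·0.309 = 0.262650.
P(overloaded truck | strain alarm, structural fatigue) = 0.262650 / 0.559780 ≈ 0.4692

Pr[overloaded truck | strain alarm, structural fatigue] ≈ 0.4692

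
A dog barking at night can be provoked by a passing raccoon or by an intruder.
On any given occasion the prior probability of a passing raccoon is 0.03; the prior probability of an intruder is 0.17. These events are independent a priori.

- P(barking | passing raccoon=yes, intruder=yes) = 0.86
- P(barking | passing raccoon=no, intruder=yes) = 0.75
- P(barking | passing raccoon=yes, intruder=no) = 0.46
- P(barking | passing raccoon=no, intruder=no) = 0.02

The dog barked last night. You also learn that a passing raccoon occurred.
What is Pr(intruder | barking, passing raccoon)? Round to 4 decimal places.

Pr(intruder | barking, passing raccoon) ≈ 0.2769

By total probability over both values of intruder:
  P(barking | passing raccoon) = 0.46·0.83 + 0.86·0.17
        = 0.381800 + 0.146200 = 0.528000
The terms with intruder present sum to 0.146200, so
  P(intruder | barking, passing raccoon) = 0.146200 / 0.528000 ≈ 0.2769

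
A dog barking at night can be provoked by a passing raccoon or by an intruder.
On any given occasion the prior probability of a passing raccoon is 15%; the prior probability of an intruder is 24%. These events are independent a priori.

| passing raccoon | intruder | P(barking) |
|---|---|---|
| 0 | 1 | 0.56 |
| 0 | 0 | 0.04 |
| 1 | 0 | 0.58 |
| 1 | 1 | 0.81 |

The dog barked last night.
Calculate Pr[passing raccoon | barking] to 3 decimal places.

Pr[passing raccoon | barking] ≈ 0.405

For the numerator, keep only passing raccoon=true terms: 0.066120 + 0.029160 = 0.095280
The normalizing constant is 0.04·0.85·0.76 + 0.56·0.85·0.24 + 0.58·0.15·0.76 + 0.81·0.15·0.24 = 0.235360
P(passing raccoon | barking) = 0.095280/0.235360 ≈ 0.405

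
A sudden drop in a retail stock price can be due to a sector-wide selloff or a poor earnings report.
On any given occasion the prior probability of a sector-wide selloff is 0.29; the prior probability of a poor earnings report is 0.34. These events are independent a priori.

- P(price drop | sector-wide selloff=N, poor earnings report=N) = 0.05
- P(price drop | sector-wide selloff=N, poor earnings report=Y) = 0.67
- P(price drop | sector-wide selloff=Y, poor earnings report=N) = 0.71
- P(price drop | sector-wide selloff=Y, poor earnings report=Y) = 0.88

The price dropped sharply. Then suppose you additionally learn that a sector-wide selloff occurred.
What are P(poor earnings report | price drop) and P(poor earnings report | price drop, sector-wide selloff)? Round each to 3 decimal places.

Enumerate the 4 (sector-wide selloff, poor earnings report) configurations and weight by the priors:
  P(price drop) = 0.05*0.71*0.66 + 0.67*0.71*0.34 + 0.71*0.29*0.66 + 0.88*0.29*0.34
        = 0.023430 + 0.161738 + 0.135894 + 0.086768 = 0.407830
Keeping only the poor earnings report-present terms gives 0.248506, so
  P(poor earnings report | price drop) = 0.248506 / 0.407830 ≈ 0.609

Now also conditioning on sector-wide selloff=true:
For the numerator, keep only poor earnings report=true terms: 0.88·0.34 = 0.299200
Denominator P(price drop | sector-wide selloff): 0.71·0.66 + 0.88·0.34 = 0.767800
P(poor earnings report | price drop, sector-wide selloff) = 0.299200/0.767800 ≈ 0.390
— sector-wide selloff explains away the evidence for poor earnings report.

P(poor earnings report | price drop) ≈ 0.609; P(poor earnings report | price drop, sector-wide selloff) ≈ 0.390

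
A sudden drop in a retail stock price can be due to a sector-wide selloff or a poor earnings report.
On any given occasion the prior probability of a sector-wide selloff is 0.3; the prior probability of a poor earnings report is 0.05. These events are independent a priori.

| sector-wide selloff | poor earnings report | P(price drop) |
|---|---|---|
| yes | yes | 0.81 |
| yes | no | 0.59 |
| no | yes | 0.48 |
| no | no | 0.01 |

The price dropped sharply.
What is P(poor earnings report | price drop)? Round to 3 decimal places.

P(poor earnings report | price drop) ≈ 0.142

Numerator (weight on configurations with poor earnings report): 0.016800 + 0.012150 = 0.028950
Normalizer over all consistent configurations: 0.01×0.7×0.95 + 0.48×0.7×0.05 + 0.59×0.3×0.95 + 0.81×0.3×0.05 = 0.203750
P(poor earnings report | price drop) = 0.028950/0.203750 ≈ 0.142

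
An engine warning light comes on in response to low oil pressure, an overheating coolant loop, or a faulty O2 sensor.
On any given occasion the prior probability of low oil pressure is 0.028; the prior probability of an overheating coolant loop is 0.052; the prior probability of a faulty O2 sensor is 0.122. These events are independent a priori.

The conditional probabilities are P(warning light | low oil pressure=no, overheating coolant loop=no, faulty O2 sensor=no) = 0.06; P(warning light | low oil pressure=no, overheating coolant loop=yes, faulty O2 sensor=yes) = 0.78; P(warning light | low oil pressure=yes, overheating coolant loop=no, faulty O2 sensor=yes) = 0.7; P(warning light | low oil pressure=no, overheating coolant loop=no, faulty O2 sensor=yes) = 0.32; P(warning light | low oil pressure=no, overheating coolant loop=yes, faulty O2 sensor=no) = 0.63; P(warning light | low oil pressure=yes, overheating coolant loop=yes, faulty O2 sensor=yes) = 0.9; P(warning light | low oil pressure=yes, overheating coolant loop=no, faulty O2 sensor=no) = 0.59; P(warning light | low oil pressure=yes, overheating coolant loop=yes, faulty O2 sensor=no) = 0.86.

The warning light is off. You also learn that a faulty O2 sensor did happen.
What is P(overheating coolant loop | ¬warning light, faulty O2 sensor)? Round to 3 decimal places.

P(overheating coolant loop | ¬warning light, faulty O2 sensor) ≈ 0.017

Numerator (weight on configurations with overheating coolant loop): 0.011120 + 0.000146 = 0.011266
Denominator P(¬warning light | faulty O2 sensor): 0.68×0.972×0.948 + 0.22×0.972×0.052 + 0.3×0.028×0.948 + 0.1×0.028×0.052 = 0.645819
P(overheating coolant loop | ¬warning light, faulty O2 sensor) = 0.011266/0.645819 ≈ 0.017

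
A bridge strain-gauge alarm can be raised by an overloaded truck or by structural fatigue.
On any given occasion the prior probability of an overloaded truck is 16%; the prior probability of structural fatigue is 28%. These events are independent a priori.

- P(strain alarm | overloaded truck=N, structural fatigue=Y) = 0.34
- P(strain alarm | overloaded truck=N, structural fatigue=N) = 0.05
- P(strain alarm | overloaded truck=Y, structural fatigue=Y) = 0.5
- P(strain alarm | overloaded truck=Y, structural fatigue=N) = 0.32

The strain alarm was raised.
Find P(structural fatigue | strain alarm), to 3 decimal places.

By total probability over the 4 (overloaded truck, structural fatigue) configurations:
  P(strain alarm) = 0.05*0.84*0.72 + 0.34*0.84*0.28 + 0.32*0.16*0.72 + 0.5*0.16*0.28
        = 0.030240 + 0.079968 + 0.036864 + 0.022400 = 0.169472
The terms with structural fatigue present sum to 0.102368, so
  P(structural fatigue | strain alarm) = 0.102368 / 0.169472 ≈ 0.604

P(structural fatigue | strain alarm) ≈ 0.604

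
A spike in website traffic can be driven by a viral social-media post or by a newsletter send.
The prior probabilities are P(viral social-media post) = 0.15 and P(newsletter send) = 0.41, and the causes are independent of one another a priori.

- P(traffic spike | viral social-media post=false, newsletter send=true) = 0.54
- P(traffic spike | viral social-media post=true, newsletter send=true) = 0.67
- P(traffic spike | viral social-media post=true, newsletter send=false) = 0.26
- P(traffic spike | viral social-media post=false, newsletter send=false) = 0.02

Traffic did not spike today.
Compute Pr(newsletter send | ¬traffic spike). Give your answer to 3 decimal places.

Pr(newsletter send | ¬traffic spike) ≈ 0.245

For the numerator, keep only newsletter send=true terms: 0.160310 + 0.020295 = 0.180605
Normalizer over all consistent configurations: 0.98×0.85×0.59 + 0.46×0.85×0.41 + 0.74×0.15×0.59 + 0.33×0.15×0.41 = 0.737565
Posterior = 0.180605 / 0.737565 ≈ 0.245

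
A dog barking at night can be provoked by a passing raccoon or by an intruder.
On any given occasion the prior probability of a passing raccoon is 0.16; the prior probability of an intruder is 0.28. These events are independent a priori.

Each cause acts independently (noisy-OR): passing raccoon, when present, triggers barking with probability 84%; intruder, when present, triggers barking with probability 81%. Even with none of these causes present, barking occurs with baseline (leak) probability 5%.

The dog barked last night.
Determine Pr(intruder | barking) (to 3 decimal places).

Pr(intruder | barking) ≈ 0.649

Under noisy-OR, P(barking | causes) = 1 − (1−0.05)·∏(1−qᵢ) over the active causes.
For the numerator, keep only intruder=true terms: 0.192746 + 0.043506 = 0.236252
Denominator P(barking): 0.05·0.84·0.72 + 0.8195·0.84·0.28 + 0.848·0.16·0.72 + 0.97112·0.16·0.28 = 0.364182
Posterior = 0.236252 / 0.364182 ≈ 0.649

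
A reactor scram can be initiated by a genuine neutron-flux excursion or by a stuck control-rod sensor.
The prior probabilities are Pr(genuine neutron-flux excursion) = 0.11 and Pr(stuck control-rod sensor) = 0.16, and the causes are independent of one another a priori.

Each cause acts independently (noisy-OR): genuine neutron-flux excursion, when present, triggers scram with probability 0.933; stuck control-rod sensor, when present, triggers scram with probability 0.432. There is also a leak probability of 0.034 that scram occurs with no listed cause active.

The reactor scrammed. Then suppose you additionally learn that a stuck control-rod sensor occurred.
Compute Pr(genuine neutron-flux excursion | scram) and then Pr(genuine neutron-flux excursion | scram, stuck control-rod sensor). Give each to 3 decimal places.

Pr(genuine neutron-flux excursion | scram) ≈ 0.535; Pr(genuine neutron-flux excursion | scram, stuck control-rod sensor) ≈ 0.209

Under noisy-OR, P(scram | causes) = 1 − (1−0.034)·∏(1−qᵢ) over the active causes.
Numerator (weight on configurations with genuine neutron-flux excursion): 0.086420 + 0.016953 = 0.103373
Denominator P(scram): 0.034×0.89×0.84 + 0.451312×0.89×0.16 + 0.935278×0.11×0.84 + 0.963238×0.11×0.16 = 0.193058
P(genuine neutron-flux excursion | scram) = 0.103373/0.193058 ≈ 0.535

With the extra evidence:
For the numerator, keep only genuine neutron-flux excursion=true terms: 0.963238·0.11 = 0.105956
Normalizer over all consistent configurations: 0.451312·0.89 + 0.963238·0.11 = 0.507624
P(genuine neutron-flux excursion | scram, stuck control-rod sensor) = 0.105956/0.507624 ≈ 0.209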